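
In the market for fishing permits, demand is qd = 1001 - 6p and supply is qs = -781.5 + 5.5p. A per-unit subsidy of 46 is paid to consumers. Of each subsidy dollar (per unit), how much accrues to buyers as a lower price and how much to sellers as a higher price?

Buyers gain 22 per unit; sellers gain 24 per unit

Pre-subsidy: 1001 - 6p = -781.5 + 5.5p gives p* = 155, q* = 71.
With the rebate, buyers effectively pay pb = ps − 46, where ps is the price sellers receive.
Demand in terms of ps becomes qd = 1001 − 6(ps − 46) = 1277 - 6ps. Setting this equal to supply: 1277 - 6ps = -781.5 + 5.5ps, so ps = 179.
Buyers pay pb = 179 − 46 = 133; q' = -781.5 + 5.5·179 = 203.
Buyers' price falls by p* − pb = 155 − 133 = 22; sellers' price rises by ps − p* = 179 − 155 = 24.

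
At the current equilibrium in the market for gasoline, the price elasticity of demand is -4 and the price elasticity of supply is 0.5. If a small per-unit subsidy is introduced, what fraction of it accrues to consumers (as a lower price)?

Consumer share = 1/9

For a small subsidy around the equilibrium, the benefit split depends on the relative slopes, which at a point are proportional to the elasticities.
Buyer share = εs/(εs + |εd|) = 0.5/(0.5 + 4) = 1/9; seller share = |εd|/(εs + |εd|) = 8/9.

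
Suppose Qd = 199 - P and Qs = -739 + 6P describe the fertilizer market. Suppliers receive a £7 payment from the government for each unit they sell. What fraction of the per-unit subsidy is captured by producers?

Producer share = 1/7

Pre-subsidy: 199 - P = -739 + 6P gives P* = 134, Q* = 65.
With the subsidy, sellers receive Ps = Pb + 7 for each unit, where Pb is the price buyers pay.
Supply in terms of Pb becomes Qs = -739 + 6(Pb + 7) = -697 + 6Pb. Setting this equal to demand: 199 - Pb = -697 + 6Pb, so Pb = 128.
Sellers receive Ps = 128 + 7 = 135; Q' = 199 − 1·128 = 71.
Buyers' price falls by P* − Pb = 134 − 128 = 6; sellers' price rises by Ps − P* = 135 − 134 = 1.
So producers capture 1/7 = 1/7 of each unit of subsidy.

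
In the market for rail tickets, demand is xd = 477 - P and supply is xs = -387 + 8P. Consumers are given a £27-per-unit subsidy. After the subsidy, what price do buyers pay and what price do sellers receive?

Pre-subsidy: 477 - P = -387 + 8P gives P* = 96, x* = 381.
With the rebate, buyers effectively pay Pb = Ps − 27, where Ps is the price sellers receive.
Demand in terms of Ps becomes xd = 477 − 1(Ps − 27) = 504 - Ps. Setting this equal to supply: 504 - Ps = -387 + 8Ps, so Ps = 99.
Buyers pay Pb = 99 − 27 = 72; x' = -387 + 8·99 = 405.

Buyers pay £72; sellers receive £99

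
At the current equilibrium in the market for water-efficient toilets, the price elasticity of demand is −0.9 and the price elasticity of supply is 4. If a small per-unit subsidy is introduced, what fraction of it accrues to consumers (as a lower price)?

For a small subsidy around the equilibrium, the benefit split depends on the relative slopes, which at a point are proportional to the elasticities.
Buyer share = εs/(εs + |εd|) = 4/(4 + 0.9) = 40/49; seller share = |εd|/(εs + |εd|) = 9/49.

Consumer share = 40/49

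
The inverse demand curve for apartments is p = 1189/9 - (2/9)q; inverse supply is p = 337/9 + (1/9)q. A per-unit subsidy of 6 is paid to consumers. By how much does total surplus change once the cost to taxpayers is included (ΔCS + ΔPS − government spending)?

Net change in total surplus = -54

Pre-subsidy: 1189/9 - (2/9)q = 337/9 + (1/9)q gives q* = 284 and p* = 69.
With the rebate, buyers effectively pay pb = ps − 6, where ps is the price sellers receive.
On the curves, pb = 1189/9 - (2/9)q and ps = 337/9 + (1/9)q; the wedge ps − pb = 6 gives 337/9 + (1/9)q − (1189/9 - (2/9)q) = 6, so q' = 302.
Then pb = 1189/9 − (2/9)·302 = 65 and ps = 337/9 + (1/9)·302 = 71.
ΔCS = ½(284 + 302)(69 − 65) = 1172; ΔPS = ½(284 + 302)(71 − 69) = 586.
Government spending = 6 × 302 = 1812.
Net change = 1172 + 586 − 1812 = -54. The loss equals the DWL triangle ½·6·18.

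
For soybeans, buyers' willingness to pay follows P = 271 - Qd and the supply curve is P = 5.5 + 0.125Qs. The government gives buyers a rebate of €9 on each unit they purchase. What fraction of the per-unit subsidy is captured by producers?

Pre-subsidy: 271 - Q = 5.5 + 0.125Q gives Q* = 236 and P* = 35.
With the rebate, buyers effectively pay Pb = Ps − 9, where Ps is the price sellers receive.
On the curves, Pb = 271 - Q and Ps = 5.5 + 0.125Q; the wedge Ps − Pb = 9 gives 5.5 + 0.125Q − (271 - Q) = 9, so Q' = 244.
Then Pb = 271 − 1·244 = 27 and Ps = 5.5 + 0.125·244 = 36.
Buyers' price falls by P* − Pb = 35 − 27 = 8; sellers' price rises by Ps − P* = 36 − 35 = 1.
So producers capture 1/9 = 1/9 of each unit of subsidy.

Producer share = 1/9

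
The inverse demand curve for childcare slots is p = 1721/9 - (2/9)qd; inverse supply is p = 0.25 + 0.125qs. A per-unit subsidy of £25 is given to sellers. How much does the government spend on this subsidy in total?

Government cost = £15550

Pre-subsidy: 1721/9 - (2/9)q = 0.25 + 0.125q gives q* = 550 and p* = 69.
With the subsidy, sellers receive ps = pb + 25 for each unit, where pb is the price buyers pay.
On the curves, pb = 1721/9 - (2/9)q and ps = 0.25 + 0.125q; the wedge ps − pb = 25 gives 0.25 + 0.125q − (1721/9 - (2/9)q) = 25, so q' = 622.
Then pb = 1721/9 − (2/9)·622 = 53 and ps = 0.25 + 0.125·622 = 78.
Government outlay = subsidy × quantity = 25 × 622 = 15550.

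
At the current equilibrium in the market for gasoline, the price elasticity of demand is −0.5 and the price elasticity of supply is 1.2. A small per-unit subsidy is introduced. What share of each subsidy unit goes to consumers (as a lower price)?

Consumer share = 12/17

For a small subsidy around the equilibrium, the benefit split depends on the relative slopes, which at a point are proportional to the elasticities.
Buyer share = εs/(εs + |εd|) = 1.2/(1.2 + 0.5) = 12/17; seller share = |εd|/(εs + |εd|) = 5/17.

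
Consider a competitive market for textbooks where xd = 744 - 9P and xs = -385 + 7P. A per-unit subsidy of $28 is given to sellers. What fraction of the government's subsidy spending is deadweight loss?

Pre-subsidy: 744 - 9P = -385 + 7P gives P* = 70.5625, x* = 108.9375.
With the subsidy, sellers receive Ps = Pb + 28 for each unit, where Pb is the price buyers pay.
Supply in terms of Pb becomes xs = -385 + 7(Pb + 28) = -189 + 7Pb. Setting this equal to demand: 744 - 9Pb = -189 + 7Pb, so Pb = 58.3125.
Sellers receive Ps = 58.3125 + 28 = 86.3125; x' = 744 − 9·58.3125 = 219.1875.
ΔCS = ½(108.9375 + 219.1875)(70.5625 − 58.3125) = 2009.765625; ΔPS = ½(108.9375 + 219.1875)(86.3125 − 70.5625) = 2583.984375.
Government spending = 28 × 219.1875 = 6137.25.
DWL = ½ × 28 × (219.1875 − 108.9375) = 1543.5; fraction = 1543.5 / 6137.25 = 42/167.

DWL / government spending = 42/167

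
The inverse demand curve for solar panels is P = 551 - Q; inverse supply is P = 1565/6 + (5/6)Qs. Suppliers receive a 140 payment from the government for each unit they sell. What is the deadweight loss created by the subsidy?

Pre-subsidy: 551 - Q = 1565/6 + (5/6)Q gives Q* = 1741/11 and P* = 4320/11.
With the subsidy, sellers receive Ps = Pb + 140 for each unit, where Pb is the price buyers pay.
On the curves, Pb = 551 - Q and Ps = 1565/6 + (5/6)Q; the wedge Ps − Pb = 140 gives 1565/6 + (5/6)Q − (551 - Q) = 140, so Q' = 2581/11.
Then Pb = 551 − 1·(2581/11) = 3480/11 and Ps = 1565/6 + (5/6)·(2581/11) = 5020/11.
The subsidy expands output by 2581/11 − 1741/11 = 840/11 past the efficient level; on those units the gap between marginal cost and willingness to pay runs from 0 up to 140.
DWL = ½ × 140 × 840/11 = 58800/11.

Deadweight loss = 58800/11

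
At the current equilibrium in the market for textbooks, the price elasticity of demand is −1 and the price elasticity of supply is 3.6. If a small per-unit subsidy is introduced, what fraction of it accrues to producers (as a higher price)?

For a small subsidy around the equilibrium, the benefit split depends on the relative slopes, which at a point are proportional to the elasticities.
Buyer share = εs/(εs + |εd|) = 3.6/(3.6 + 1) = 18/23; seller share = |εd|/(εs + |εd|) = 5/23.
So producers capture 5/23 of the subsidy.

Producer share = 5/23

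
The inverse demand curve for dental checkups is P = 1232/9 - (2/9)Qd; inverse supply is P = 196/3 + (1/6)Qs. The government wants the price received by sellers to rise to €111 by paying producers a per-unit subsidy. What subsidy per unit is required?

Required subsidy s = €35 per unit

At a seller price of 111, quantity supplied is -392 + 6·111 = 274.
Buyers absorb 274 only when they pay Pb = 1232/9 − (2/9)·274 = 76.
s = Ps − Pb = 111 − 76 = 35.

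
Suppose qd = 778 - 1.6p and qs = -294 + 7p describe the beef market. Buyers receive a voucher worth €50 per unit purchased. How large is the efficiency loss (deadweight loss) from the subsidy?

Pre-subsidy: 778 - 1.6p = -294 + 7p gives p* = 5360/43, q* = 24878/43.
With the rebate, buyers effectively pay pb = ps − 50, where ps is the price sellers receive.
Demand in terms of ps becomes qd = 778 − 1.6(ps − 50) = 858 - 1.6ps. Setting this equal to supply: 858 - 1.6ps = -294 + 7ps, so ps = 5760/43.
Buyers pay pb = 5760/43 − 50 = 3610/43; q' = -294 + 7·(5760/43) = 27678/43.
The subsidy expands output by 27678/43 − 24878/43 = 2800/43 past the efficient level; on those units the gap between marginal cost and willingness to pay runs from 0 up to 50.
DWL = ½ × 50 × 2800/43 = 70000/43.

Deadweight loss = 70000/43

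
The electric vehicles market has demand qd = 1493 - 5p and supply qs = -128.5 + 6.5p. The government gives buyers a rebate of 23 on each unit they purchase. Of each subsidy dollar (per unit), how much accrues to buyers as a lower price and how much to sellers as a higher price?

Buyers gain 13 per unit; sellers gain 10 per unit

Pre-subsidy: 1493 - 5p = -128.5 + 6.5p gives p* = 141, q* = 788.
With the rebate, buyers effectively pay pb = ps − 23, where ps is the price sellers receive.
Demand in terms of ps becomes qd = 1493 − 5(ps − 23) = 1608 - 5ps. Setting this equal to supply: 1608 - 5ps = -128.5 + 6.5ps, so ps = 151.
Buyers pay pb = 151 − 23 = 128; q' = -128.5 + 6.5·151 = 853.
Buyers' price falls by p* − pb = 141 − 128 = 13; sellers' price rises by ps − p* = 151 − 141 = 10.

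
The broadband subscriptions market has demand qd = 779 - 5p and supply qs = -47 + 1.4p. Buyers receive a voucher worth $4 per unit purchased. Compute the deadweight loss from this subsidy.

Deadweight loss = $8.75

Pre-subsidy: 779 - 5p = -47 + 1.4p gives p* = 129.0625, q* = 133.6875.
With the rebate, buyers effectively pay pb = ps − 4, where ps is the price sellers receive.
Demand in terms of ps becomes qd = 779 − 5(ps − 4) = 799 - 5ps. Setting this equal to supply: 799 - 5ps = -47 + 1.4ps, so ps = 132.1875.
Buyers pay pb = 132.1875 − 4 = 128.1875; q' = -47 + 1.4·132.1875 = 138.0625.
The subsidy expands output by 138.0625 − 133.6875 = 4.375 past the efficient level; on those units the gap between marginal cost and willingness to pay runs from 0 up to 4.
DWL = ½ × 4 × 4.375 = 8.75.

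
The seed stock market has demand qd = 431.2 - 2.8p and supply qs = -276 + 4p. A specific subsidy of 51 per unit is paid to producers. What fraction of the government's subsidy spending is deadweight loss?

Pre-subsidy: 431.2 - 2.8p = -276 + 4p gives p* = 104, q* = 140.
With the subsidy, sellers receive ps = pb + 51 for each unit, where pb is the price buyers pay.
Supply in terms of pb becomes qs = -276 + 4(pb + 51) = -72 + 4pb. Setting this equal to demand: 431.2 - 2.8pb = -72 + 4pb, so pb = 74.
Sellers receive ps = 74 + 51 = 125; q' = 431.2 − 2.8·74 = 224.
ΔCS = ½(140 + 224)(104 − 74) = 5460; ΔPS = ½(140 + 224)(125 − 104) = 3822.
Government spending = 51 × 224 = 11424.
DWL = ½ × 51 × (224 − 140) = 2142; fraction = 2142 / 11424 = 0.1875.

DWL / government spending = 0.1875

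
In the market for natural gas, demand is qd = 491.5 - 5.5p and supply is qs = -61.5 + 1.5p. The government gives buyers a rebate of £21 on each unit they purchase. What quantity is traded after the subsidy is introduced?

Pre-subsidy: 491.5 - 5.5p = -61.5 + 1.5p gives p* = 79, q* = 57.
With the rebate, buyers effectively pay pb = ps − 21, where ps is the price sellers receive.
Demand in terms of ps becomes qd = 491.5 − 5.5(ps − 21) = 607 - 5.5ps. Setting this equal to supply: 607 - 5.5ps = -61.5 + 1.5ps, so ps = 95.5.
Buyers pay pb = 95.5 − 21 = 74.5; q' = -61.5 + 1.5·95.5 = 81.75.

q' = 81.75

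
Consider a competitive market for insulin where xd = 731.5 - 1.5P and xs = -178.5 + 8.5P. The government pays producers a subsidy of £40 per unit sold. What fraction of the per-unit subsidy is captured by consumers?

Pre-subsidy: 731.5 - 1.5P = -178.5 + 8.5P gives P* = 91, x* = 595.
With the subsidy, sellers receive Ps = Pb + 40 for each unit, where Pb is the price buyers pay.
Supply in terms of Pb becomes xs = -178.5 + 8.5(Pb + 40) = 161.5 + 8.5Pb. Setting this equal to demand: 731.5 - 1.5Pb = 161.5 + 8.5Pb, so Pb = 57.
Sellers receive Ps = 57 + 40 = 97; x' = 731.5 − 1.5·57 = 646.
Buyers' price falls by P* − Pb = 91 − 57 = 34; sellers' price rises by Ps − P* = 97 − 91 = 6.
So consumers capture 34/40 = 0.85 of each unit of subsidy.

Consumer share = 0.85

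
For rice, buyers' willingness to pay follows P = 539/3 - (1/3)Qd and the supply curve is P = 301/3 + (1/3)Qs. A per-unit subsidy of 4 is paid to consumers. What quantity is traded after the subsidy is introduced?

Q' = 125

Pre-subsidy: 539/3 - (1/3)Q = 301/3 + (1/3)Q gives Q* = 119 and P* = 140.
With the rebate, buyers effectively pay Pb = Ps − 4, where Ps is the price sellers receive.
On the curves, Pb = 539/3 - (1/3)Q and Ps = 301/3 + (1/3)Q; the wedge Ps − Pb = 4 gives 301/3 + (1/3)Q − (539/3 - (1/3)Q) = 4, so Q' = 125.
Then Pb = 539/3 − (1/3)·125 = 138 and Ps = 301/3 + (1/3)·125 = 142.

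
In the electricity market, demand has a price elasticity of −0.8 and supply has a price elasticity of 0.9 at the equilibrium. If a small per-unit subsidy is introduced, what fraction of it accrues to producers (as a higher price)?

Producer share = 8/17

For a small subsidy around the equilibrium, the benefit split depends on the relative slopes, which at a point are proportional to the elasticities.
Buyer share = εs/(εs + |εd|) = 0.9/(0.9 + 0.8) = 9/17; seller share = |εd|/(εs + |εd|) = 8/17.
So producers capture 8/17 of the subsidy.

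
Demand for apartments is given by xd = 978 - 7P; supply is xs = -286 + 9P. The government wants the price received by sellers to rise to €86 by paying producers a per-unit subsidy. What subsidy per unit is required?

At a seller price of 86, quantity supplied is -286 + 9·86 = 488.
Buyers absorb 488 only when they pay Pb with 978 − 7·Pb = 488, i.e. Pb = 70.
s = Ps − Pb = 86 − 70 = 16.

Required subsidy s = €16 per unit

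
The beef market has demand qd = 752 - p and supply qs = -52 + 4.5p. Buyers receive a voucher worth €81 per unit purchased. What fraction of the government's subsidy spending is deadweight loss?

Pre-subsidy: 752 - p = -52 + 4.5p gives p* = 1608/11, q* = 6664/11.
With the rebate, buyers effectively pay pb = ps − 81, where ps is the price sellers receive.
Demand in terms of ps becomes qd = 752 − 1(ps − 81) = 833 - ps. Setting this equal to supply: 833 - ps = -52 + 4.5ps, so ps = 1770/11.
Buyers pay pb = 1770/11 − 81 = 879/11; q' = -52 + 4.5·(1770/11) = 7393/11.
ΔCS = ½(6664/11 + 7393/11)(1608/11 − 879/11) = 10247553/242; ΔPS = ½(6664/11 + 7393/11)(1770/11 − 1608/11) = 1138617/121.
Government spending = 81 × 7393/11 = 598833/11.
DWL = ½ × 81 × (7393/11 − 6664/11) = 59049/22; fraction = (59049/22) / (598833/11) = 729/14786.

DWL / government spending = 729/14786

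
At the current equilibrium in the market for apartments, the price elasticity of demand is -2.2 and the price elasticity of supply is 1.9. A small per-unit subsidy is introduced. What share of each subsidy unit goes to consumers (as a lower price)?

Consumer share = 19/41

For a small subsidy around the equilibrium, the benefit split depends on the relative slopes, which at a point are proportional to the elasticities.
Buyer share = εs/(εs + |εd|) = 1.9/(1.9 + 2.2) = 19/41; seller share = |εd|/(εs + |εd|) = 22/41.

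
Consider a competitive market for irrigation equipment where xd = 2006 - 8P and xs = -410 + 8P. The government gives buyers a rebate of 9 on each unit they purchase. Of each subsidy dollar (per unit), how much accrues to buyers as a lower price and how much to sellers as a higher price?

Buyers gain 4.5 per unit; sellers gain 4.5 per unit

Pre-subsidy: 2006 - 8P = -410 + 8P gives P* = 151, x* = 798.
With the rebate, buyers effectively pay Pb = Ps − 9, where Ps is the price sellers receive.
Demand in terms of Ps becomes xd = 2006 − 8(Ps − 9) = 2078 - 8Ps. Setting this equal to supply: 2078 - 8Ps = -410 + 8Ps, so Ps = 155.5.
Buyers pay Pb = 155.5 − 9 = 146.5; x' = -410 + 8·155.5 = 834.
Buyers' price falls by P* − Pb = 151 − 146.5 = 4.5; sellers' price rises by Ps − P* = 155.5 − 151 = 4.5.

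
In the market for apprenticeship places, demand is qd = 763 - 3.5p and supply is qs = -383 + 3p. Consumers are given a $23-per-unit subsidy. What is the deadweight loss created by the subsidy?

Deadweight loss = 11109/26

Pre-subsidy: 763 - 3.5p = -383 + 3p gives p* = 2292/13, q* = 1897/13.
With the rebate, buyers effectively pay pb = ps − 23, where ps is the price sellers receive.
Demand in terms of ps becomes qd = 763 − 3.5(ps − 23) = 843.5 - 3.5ps. Setting this equal to supply: 843.5 - 3.5ps = -383 + 3ps, so ps = 2453/13.
Buyers pay pb = 2453/13 − 23 = 2154/13; q' = -383 + 3·(2453/13) = 2380/13.
The subsidy expands output by 2380/13 − 1897/13 = 483/13 past the efficient level; on those units the gap between marginal cost and willingness to pay runs from 0 up to 23.
DWL = ½ × 23 × 483/13 = 11109/26.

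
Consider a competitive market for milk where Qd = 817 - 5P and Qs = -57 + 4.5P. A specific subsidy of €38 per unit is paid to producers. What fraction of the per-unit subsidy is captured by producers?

Pre-subsidy: 817 - 5P = -57 + 4.5P gives P* = 92, Q* = 357.
With the subsidy, sellers receive Ps = Pb + 38 for each unit, where Pb is the price buyers pay.
Supply in terms of Pb becomes Qs = -57 + 4.5(Pb + 38) = 114 + 4.5Pb. Setting this equal to demand: 817 - 5Pb = 114 + 4.5Pb, so Pb = 74.
Sellers receive Ps = 74 + 38 = 112; Q' = 817 − 5·74 = 447.
Buyers' price falls by P* − Pb = 92 − 74 = 18; sellers' price rises by Ps − P* = 112 − 92 = 20.
So producers capture 20/38 = 10/19 of each unit of subsidy.

Producer share = 10/19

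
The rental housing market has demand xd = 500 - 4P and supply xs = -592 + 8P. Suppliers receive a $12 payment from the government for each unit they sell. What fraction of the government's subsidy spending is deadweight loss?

Pre-subsidy: 500 - 4P = -592 + 8P gives P* = 91, x* = 136.
With the subsidy, sellers receive Ps = Pb + 12 for each unit, where Pb is the price buyers pay.
Supply in terms of Pb becomes xs = -592 + 8(Pb + 12) = -496 + 8Pb. Setting this equal to demand: 500 - 4Pb = -496 + 8Pb, so Pb = 83.
Sellers receive Ps = 83 + 12 = 95; x' = 500 − 4·83 = 168.
ΔCS = ½(136 + 168)(91 − 83) = 1216; ΔPS = ½(136 + 168)(95 − 91) = 608.
Government spending = 12 × 168 = 2016.
DWL = ½ × 12 × (168 − 136) = 192; fraction = 192 / 2016 = 2/21.

DWL / government spending = 2/21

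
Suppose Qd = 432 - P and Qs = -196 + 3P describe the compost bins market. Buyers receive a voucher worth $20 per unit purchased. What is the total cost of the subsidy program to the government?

Government cost = $5800

Pre-subsidy: 432 - P = -196 + 3P gives P* = 157, Q* = 275.
With the rebate, buyers effectively pay Pb = Ps − 20, where Ps is the price sellers receive.
Demand in terms of Ps becomes Qd = 432 − 1(Ps − 20) = 452 - Ps. Setting this equal to supply: 452 - Ps = -196 + 3Ps, so Ps = 162.
Buyers pay Pb = 162 − 20 = 142; Q' = -196 + 3·162 = 290.
Government outlay = subsidy × quantity = 20 × 290 = 5800.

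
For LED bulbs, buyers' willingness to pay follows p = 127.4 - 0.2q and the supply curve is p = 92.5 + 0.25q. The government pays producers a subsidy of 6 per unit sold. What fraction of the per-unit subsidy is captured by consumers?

Consumer share = 4/9

Pre-subsidy: 127.4 - 0.2q = 92.5 + 0.25q gives q* = 698/9 and p* = 1007/9.
With the subsidy, sellers receive ps = pb + 6 for each unit, where pb is the price buyers pay.
On the curves, pb = 127.4 - 0.2q and ps = 92.5 + 0.25q; the wedge ps − pb = 6 gives 92.5 + 0.25q − (127.4 - 0.2q) = 6, so q' = 818/9.
Then pb = 127.4 − 0.2·(818/9) = 983/9 and ps = 92.5 + 0.25·(818/9) = 1037/9.
Buyers' price falls by p* − pb = 1007/9 − 983/9 = 8/3; sellers' price rises by ps − p* = 1037/9 − 1007/9 = 10/3.
So consumers capture (8/3)/6 = 4/9 of each unit of subsidy.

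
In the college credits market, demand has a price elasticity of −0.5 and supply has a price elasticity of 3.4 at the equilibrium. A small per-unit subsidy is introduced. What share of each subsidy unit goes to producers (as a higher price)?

Producer share = 5/39

For a small subsidy around the equilibrium, the benefit split depends on the relative slopes, which at a point are proportional to the elasticities.
Buyer share = εs/(εs + |εd|) = 3.4/(3.4 + 0.5) = 34/39; seller share = |εd|/(εs + |εd|) = 5/39.
So producers capture 5/39 of the subsidy.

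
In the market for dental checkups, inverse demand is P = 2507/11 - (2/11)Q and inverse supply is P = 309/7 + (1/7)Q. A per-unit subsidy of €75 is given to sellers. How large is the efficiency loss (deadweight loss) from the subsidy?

Pre-subsidy: 2507/11 - (2/11)Q = 309/7 + (1/7)Q gives Q* = 566 and P* = 125.
With the subsidy, sellers receive Ps = Pb + 75 for each unit, where Pb is the price buyers pay.
On the curves, Pb = 2507/11 - (2/11)Q and Ps = 309/7 + (1/7)Q; the wedge Ps − Pb = 75 gives 309/7 + (1/7)Q − (2507/11 - (2/11)Q) = 75, so Q' = 797.
Then Pb = 2507/11 − (2/11)·797 = 83 and Ps = 309/7 + (1/7)·797 = 158.
The subsidy expands output by 797 − 566 = 231 past the efficient level; on those units the gap between marginal cost and willingness to pay runs from 0 up to 75.
DWL = ½ × 75 × 231 = 8662.5.

Deadweight loss = €8662.5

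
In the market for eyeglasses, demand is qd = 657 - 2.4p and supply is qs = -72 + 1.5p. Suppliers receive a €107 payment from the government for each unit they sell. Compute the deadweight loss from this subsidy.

Deadweight loss = 68694/13

Pre-subsidy: 657 - 2.4p = -72 + 1.5p gives p* = 2430/13, q* = 2709/13.
With the subsidy, sellers receive ps = pb + 107 for each unit, where pb is the price buyers pay.
Supply in terms of pb becomes qs = -72 + 1.5(pb + 107) = 88.5 + 1.5pb. Setting this equal to demand: 657 - 2.4pb = 88.5 + 1.5pb, so pb = 1895/13.
Sellers receive ps = 1895/13 + 107 = 3286/13; q' = 657 − 2.4·(1895/13) = 3993/13.
The subsidy expands output by 3993/13 − 2709/13 = 1284/13 past the efficient level; on those units the gap between marginal cost and willingness to pay runs from 0 up to 107.
DWL = ½ × 107 × 1284/13 = 68694/13.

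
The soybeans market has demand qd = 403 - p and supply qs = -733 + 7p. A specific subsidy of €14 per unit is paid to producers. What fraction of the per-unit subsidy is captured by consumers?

Consumer share = 0.875

Pre-subsidy: 403 - p = -733 + 7p gives p* = 142, q* = 261.
With the subsidy, sellers receive ps = pb + 14 for each unit, where pb is the price buyers pay.
Supply in terms of pb becomes qs = -733 + 7(pb + 14) = -635 + 7pb. Setting this equal to demand: 403 - pb = -635 + 7pb, so pb = 129.75.
Sellers receive ps = 129.75 + 14 = 143.75; q' = 403 − 1·129.75 = 273.25.
Buyers' price falls by p* − pb = 142 − 129.75 = 12.25; sellers' price rises by ps − p* = 143.75 − 142 = 1.75.
So consumers capture 12.25/14 = 0.875 of each unit of subsidy.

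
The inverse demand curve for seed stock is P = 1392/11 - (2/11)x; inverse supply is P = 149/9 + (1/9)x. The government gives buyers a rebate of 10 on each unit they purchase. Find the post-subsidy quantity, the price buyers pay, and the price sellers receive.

Pre-subsidy: 1392/11 - (2/11)x = 149/9 + (1/9)x gives x* = 10889/29 and P* = 1690/29.
With the rebate, buyers effectively pay Pb = Ps − 10, where Ps is the price sellers receive.
On the curves, Pb = 1392/11 - (2/11)x and Ps = 149/9 + (1/9)x; the wedge Ps − Pb = 10 gives 149/9 + (1/9)x − (1392/11 - (2/11)x) = 10, so x' = 11879/29.
Then Pb = 1392/11 − (2/11)·(11879/29) = 1510/29 and Ps = 149/9 + (1/9)·(11879/29) = 1800/29.

x' = 11879/29; buyers pay 1510/29; sellers receive 1800/29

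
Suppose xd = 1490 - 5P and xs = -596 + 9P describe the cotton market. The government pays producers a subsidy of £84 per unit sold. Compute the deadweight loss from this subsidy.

Deadweight loss = £11340

Pre-subsidy: 1490 - 5P = -596 + 9P gives P* = 149, x* = 745.
With the subsidy, sellers receive Ps = Pb + 84 for each unit, where Pb is the price buyers pay.
Supply in terms of Pb becomes xs = -596 + 9(Pb + 84) = 160 + 9Pb. Setting this equal to demand: 1490 - 5Pb = 160 + 9Pb, so Pb = 95.
Sellers receive Ps = 95 + 84 = 179; x' = 1490 − 5·95 = 1015.
The subsidy expands output by 1015 − 745 = 270 past the efficient level; on those units the gap between marginal cost and willingness to pay runs from 0 up to 84.
DWL = ½ × 84 × 270 = 11340.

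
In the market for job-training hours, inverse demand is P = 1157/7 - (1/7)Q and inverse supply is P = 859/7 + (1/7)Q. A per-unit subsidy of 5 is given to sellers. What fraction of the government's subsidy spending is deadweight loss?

DWL / government spending = 35/666

Pre-subsidy: 1157/7 - (1/7)Q = 859/7 + (1/7)Q gives Q* = 149 and P* = 144.
With the subsidy, sellers receive Ps = Pb + 5 for each unit, where Pb is the price buyers pay.
On the curves, Pb = 1157/7 - (1/7)Q and Ps = 859/7 + (1/7)Q; the wedge Ps − Pb = 5 gives 859/7 + (1/7)Q − (1157/7 - (1/7)Q) = 5, so Q' = 166.5.
Then Pb = 1157/7 − (1/7)·166.5 = 141.5 and Ps = 859/7 + (1/7)·166.5 = 146.5.
ΔCS = ½(149 + 166.5)(144 − 141.5) = 394.375; ΔPS = ½(149 + 166.5)(146.5 − 144) = 394.375.
Government spending = 5 × 166.5 = 832.5.
DWL = ½ × 5 × (166.5 − 149) = 43.75; fraction = 43.75 / 832.5 = 35/666.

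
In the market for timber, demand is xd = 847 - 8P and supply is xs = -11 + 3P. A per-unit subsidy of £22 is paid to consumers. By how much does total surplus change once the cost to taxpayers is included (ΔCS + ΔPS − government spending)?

Pre-subsidy: 847 - 8P = -11 + 3P gives P* = 78, x* = 223.
With the rebate, buyers effectively pay Pb = Ps − 22, where Ps is the price sellers receive.
Demand in terms of Ps becomes xd = 847 − 8(Ps − 22) = 1023 - 8Ps. Setting this equal to supply: 1023 - 8Ps = -11 + 3Ps, so Ps = 94.
Buyers pay Pb = 94 − 22 = 72; x' = -11 + 3·94 = 271.
ΔCS = ½(223 + 271)(78 − 72) = 1482; ΔPS = ½(223 + 271)(94 − 78) = 3952.
Government spending = 22 × 271 = 5962.
Net change = 1482 + 3952 − 5962 = -528. The loss equals the DWL triangle ½·22·48.

Net change in total surplus = -£528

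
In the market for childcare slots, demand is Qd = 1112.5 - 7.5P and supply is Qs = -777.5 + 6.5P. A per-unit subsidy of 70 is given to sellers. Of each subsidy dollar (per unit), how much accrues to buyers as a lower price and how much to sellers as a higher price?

Pre-subsidy: 1112.5 - 7.5P = -777.5 + 6.5P gives P* = 135, Q* = 100.
With the subsidy, sellers receive Ps = Pb + 70 for each unit, where Pb is the price buyers pay.
Supply in terms of Pb becomes Qs = -777.5 + 6.5(Pb + 70) = -322.5 + 6.5Pb. Setting this equal to demand: 1112.5 - 7.5Pb = -322.5 + 6.5Pb, so Pb = 102.5.
Sellers receive Ps = 102.5 + 70 = 172.5; Q' = 1112.5 − 7.5·102.5 = 343.75.
Buyers' price falls by P* − Pb = 135 − 102.5 = 32.5; sellers' price rises by Ps − P* = 172.5 − 135 = 37.5.

Buyers gain 32.5 per unit; sellers gain 37.5 per unit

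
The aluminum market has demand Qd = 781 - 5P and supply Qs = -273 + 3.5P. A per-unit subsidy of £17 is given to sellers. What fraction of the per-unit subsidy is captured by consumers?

Pre-subsidy: 781 - 5P = -273 + 3.5P gives P* = 124, Q* = 161.
With the subsidy, sellers receive Ps = Pb + 17 for each unit, where Pb is the price buyers pay.
Supply in terms of Pb becomes Qs = -273 + 3.5(Pb + 17) = -213.5 + 3.5Pb. Setting this equal to demand: 781 - 5Pb = -213.5 + 3.5Pb, so Pb = 117.
Sellers receive Ps = 117 + 17 = 134; Q' = 781 − 5·117 = 196.
Buyers' price falls by P* − Pb = 124 − 117 = 7; sellers' price rises by Ps − P* = 134 − 124 = 10.
So consumers capture 7/17 = 7/17 of each unit of subsidy.

Consumer share = 7/17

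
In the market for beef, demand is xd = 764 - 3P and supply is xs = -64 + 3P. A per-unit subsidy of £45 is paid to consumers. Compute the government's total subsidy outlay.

Pre-subsidy: 764 - 3P = -64 + 3P gives P* = 138, x* = 350.
With the rebate, buyers effectively pay Pb = Ps − 45, where Ps is the price sellers receive.
Demand in terms of Ps becomes xd = 764 − 3(Ps − 45) = 899 - 3Ps. Setting this equal to supply: 899 - 3Ps = -64 + 3Ps, so Ps = 160.5.
Buyers pay Pb = 160.5 − 45 = 115.5; x' = -64 + 3·160.5 = 417.5.
Government outlay = subsidy × quantity = 45 × 417.5 = 18787.5.

Government cost = £18787.5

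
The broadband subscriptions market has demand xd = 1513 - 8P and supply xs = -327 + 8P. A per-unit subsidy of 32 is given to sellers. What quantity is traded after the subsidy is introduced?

Pre-subsidy: 1513 - 8P = -327 + 8P gives P* = 115, x* = 593.
With the subsidy, sellers receive Ps = Pb + 32 for each unit, where Pb is the price buyers pay.
Supply in terms of Pb becomes xs = -327 + 8(Pb + 32) = -71 + 8Pb. Setting this equal to demand: 1513 - 8Pb = -71 + 8Pb, so Pb = 99.
Sellers receive Ps = 99 + 32 = 131; x' = 1513 − 8·99 = 721.

x' = 721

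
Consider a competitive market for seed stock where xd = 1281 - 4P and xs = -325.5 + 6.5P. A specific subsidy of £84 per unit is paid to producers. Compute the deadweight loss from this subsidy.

Deadweight loss = £8736

Pre-subsidy: 1281 - 4P = -325.5 + 6.5P gives P* = 153, x* = 669.
With the subsidy, sellers receive Ps = Pb + 84 for each unit, where Pb is the price buyers pay.
Supply in terms of Pb becomes xs = -325.5 + 6.5(Pb + 84) = 220.5 + 6.5Pb. Setting this equal to demand: 1281 - 4Pb = 220.5 + 6.5Pb, so Pb = 101.
Sellers receive Ps = 101 + 84 = 185; x' = 1281 − 4·101 = 877.
The subsidy expands output by 877 − 669 = 208 past the efficient level; on those units the gap between marginal cost and willingness to pay runs from 0 up to 84.
DWL = ½ × 84 × 208 = 8736.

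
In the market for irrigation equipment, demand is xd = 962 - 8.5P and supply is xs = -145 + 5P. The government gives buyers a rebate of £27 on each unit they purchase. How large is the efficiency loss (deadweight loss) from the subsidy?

Deadweight loss = £1147.5

Pre-subsidy: 962 - 8.5P = -145 + 5P gives P* = 82, x* = 265.
With the rebate, buyers effectively pay Pb = Ps − 27, where Ps is the price sellers receive.
Demand in terms of Ps becomes xd = 962 − 8.5(Ps − 27) = 1191.5 - 8.5Ps. Setting this equal to supply: 1191.5 - 8.5Ps = -145 + 5Ps, so Ps = 99.
Buyers pay Pb = 99 − 27 = 72; x' = -145 + 5·99 = 350.
The subsidy expands output by 350 − 265 = 85 past the efficient level; on those units the gap between marginal cost and willingness to pay runs from 0 up to 27.
DWL = ½ × 27 × 85 = 1147.5.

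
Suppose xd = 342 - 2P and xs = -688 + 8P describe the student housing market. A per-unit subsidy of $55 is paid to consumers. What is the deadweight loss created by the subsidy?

Pre-subsidy: 342 - 2P = -688 + 8P gives P* = 103, x* = 136.
With the rebate, buyers effectively pay Pb = Ps − 55, where Ps is the price sellers receive.
Demand in terms of Ps becomes xd = 342 − 2(Ps − 55) = 452 - 2Ps. Setting this equal to supply: 452 - 2Ps = -688 + 8Ps, so Ps = 114.
Buyers pay Pb = 114 − 55 = 59; x' = -688 + 8·114 = 224.
The subsidy expands output by 224 − 136 = 88 past the efficient level; on those units the gap between marginal cost and willingness to pay runs from 0 up to 55.
DWL = ½ × 55 × 88 = 2420.

Deadweight loss = $2420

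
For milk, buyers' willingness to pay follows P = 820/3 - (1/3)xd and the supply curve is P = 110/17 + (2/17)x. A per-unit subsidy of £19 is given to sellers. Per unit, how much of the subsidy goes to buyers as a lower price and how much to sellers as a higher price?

Buyers gain 323/23 per unit; sellers gain 114/23 per unit

Pre-subsidy: 820/3 - (1/3)x = 110/17 + (2/17)x gives x* = 13610/23 and P* = 1750/23.
With the subsidy, sellers receive Ps = Pb + 19 for each unit, where Pb is the price buyers pay.
On the curves, Pb = 820/3 - (1/3)x and Ps = 110/17 + (2/17)x; the wedge Ps − Pb = 19 gives 110/17 + (2/17)x − (820/3 - (1/3)x) = 19, so x' = 14579/23.
Then Pb = 820/3 − (1/3)·(14579/23) = 1427/23 and Ps = 110/17 + (2/17)·(14579/23) = 1864/23.
Buyers' price falls by P* − Pb = 1750/23 − 1427/23 = 323/23; sellers' price rises by Ps − P* = 1864/23 − 1750/23 = 114/23.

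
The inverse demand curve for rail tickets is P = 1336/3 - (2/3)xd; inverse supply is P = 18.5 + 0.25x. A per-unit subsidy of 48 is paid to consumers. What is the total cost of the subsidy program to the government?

Government cost = 24864

Pre-subsidy: 1336/3 - (2/3)x = 18.5 + 0.25x gives x* = 5122/11 and P* = 1484/11.
With the rebate, buyers effectively pay Pb = Ps − 48, where Ps is the price sellers receive.
On the curves, Pb = 1336/3 - (2/3)x and Ps = 18.5 + 0.25x; the wedge Ps − Pb = 48 gives 18.5 + 0.25x − (1336/3 - (2/3)x) = 48, so x' = 518.
Then Pb = 1336/3 − (2/3)·518 = 100 and Ps = 18.5 + 0.25·518 = 148.
Government outlay = subsidy × quantity = 48 × 518 = 24864.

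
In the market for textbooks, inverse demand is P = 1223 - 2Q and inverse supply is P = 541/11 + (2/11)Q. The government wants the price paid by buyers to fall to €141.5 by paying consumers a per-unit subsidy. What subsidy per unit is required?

Required subsidy s = €6 per unit

At a buyer price of 141.5, quantity demanded is 611.5 − 0.5·141.5 = 540.75.
Sellers supply 540.75 only when they receive Ps = 541/11 + (2/11)·540.75 = 147.5.
s = Ps − Pb = 147.5 − 141.5 = 6.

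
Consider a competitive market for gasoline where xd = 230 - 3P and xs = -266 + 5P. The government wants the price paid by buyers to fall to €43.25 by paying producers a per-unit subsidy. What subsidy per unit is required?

Required subsidy s = €30 per unit

At a buyer price of 43.25, quantity demanded is 230 − 3·43.25 = 100.25.
Sellers supply 100.25 only when they receive Ps with -266 + 5·Ps = 100.25, i.e. Ps = 73.25.
s = Ps − Pb = 73.25 − 43.25 = 30.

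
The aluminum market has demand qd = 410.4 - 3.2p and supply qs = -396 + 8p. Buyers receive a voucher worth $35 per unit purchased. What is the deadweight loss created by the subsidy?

Pre-subsidy: 410.4 - 3.2p = -396 + 8p gives p* = 72, q* = 180.
With the rebate, buyers effectively pay pb = ps − 35, where ps is the price sellers receive.
Demand in terms of ps becomes qd = 410.4 − 3.2(ps − 35) = 522.4 - 3.2ps. Setting this equal to supply: 522.4 - 3.2ps = -396 + 8ps, so ps = 82.
Buyers pay pb = 82 − 35 = 47; q' = -396 + 8·82 = 260.
The subsidy expands output by 260 − 180 = 80 past the efficient level; on those units the gap between marginal cost and willingness to pay runs from 0 up to 35.
DWL = ½ × 35 × 80 = 1400.

Deadweight loss = $1400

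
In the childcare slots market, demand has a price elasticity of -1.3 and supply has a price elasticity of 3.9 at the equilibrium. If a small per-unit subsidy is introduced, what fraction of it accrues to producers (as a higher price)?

Producer share = 0.25

For a small subsidy around the equilibrium, the benefit split depends on the relative slopes, which at a point are proportional to the elasticities.
Buyer share = εs/(εs + |εd|) = 3.9/(3.9 + 1.3) = 0.75; seller share = |εd|/(εs + |εd|) = 0.25.
So producers capture 0.25 of the subsidy.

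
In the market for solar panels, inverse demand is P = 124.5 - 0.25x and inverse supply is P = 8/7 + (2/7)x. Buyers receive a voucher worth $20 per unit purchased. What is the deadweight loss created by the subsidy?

Pre-subsidy: 124.5 - 0.25x = 8/7 + (2/7)x gives x* = 3454/15 and P* = 1004/15.
With the rebate, buyers effectively pay Pb = Ps − 20, where Ps is the price sellers receive.
On the curves, Pb = 124.5 - 0.25x and Ps = 8/7 + (2/7)x; the wedge Ps − Pb = 20 gives 8/7 + (2/7)x − (124.5 - 0.25x) = 20, so x' = 267.6.
Then Pb = 124.5 − 0.25·267.6 = 57.6 and Ps = 8/7 + (2/7)·267.6 = 77.6.
The subsidy expands output by 267.6 − 3454/15 = 112/3 past the efficient level; on those units the gap between marginal cost and willingness to pay runs from 0 up to 20.
DWL = ½ × 20 × 112/3 = 1120/3.

Deadweight loss = 1120/3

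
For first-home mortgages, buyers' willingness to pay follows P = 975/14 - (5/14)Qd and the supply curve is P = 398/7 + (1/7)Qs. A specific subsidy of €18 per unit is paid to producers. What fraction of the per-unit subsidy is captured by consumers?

Consumer share = 5/7

Pre-subsidy: 975/14 - (5/14)Q = 398/7 + (1/7)Q gives Q* = 179/7 and P* = 2965/49.
With the subsidy, sellers receive Ps = Pb + 18 for each unit, where Pb is the price buyers pay.
On the curves, Pb = 975/14 - (5/14)Q and Ps = 398/7 + (1/7)Q; the wedge Ps − Pb = 18 gives 398/7 + (1/7)Q − (975/14 - (5/14)Q) = 18, so Q' = 431/7.
Then Pb = 975/14 − (5/14)·(431/7) = 2335/49 and Ps = 398/7 + (1/7)·(431/7) = 3217/49.
Buyers' price falls by P* − Pb = 2965/49 − 2335/49 = 90/7; sellers' price rises by Ps − P* = 3217/49 − 2965/49 = 36/7.
So consumers capture (90/7)/18 = 5/7 of each unit of subsidy.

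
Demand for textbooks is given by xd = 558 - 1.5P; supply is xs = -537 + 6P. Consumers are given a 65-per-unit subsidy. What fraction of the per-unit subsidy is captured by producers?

Pre-subsidy: 558 - 1.5P = -537 + 6P gives P* = 146, x* = 339.
With the rebate, buyers effectively pay Pb = Ps − 65, where Ps is the price sellers receive.
Demand in terms of Ps becomes xd = 558 − 1.5(Ps − 65) = 655.5 - 1.5Ps. Setting this equal to supply: 655.5 - 1.5Ps = -537 + 6Ps, so Ps = 159.
Buyers pay Pb = 159 − 65 = 94; x' = -537 + 6·159 = 417.
Buyers' price falls by P* − Pb = 146 − 94 = 52; sellers' price rises by Ps − P* = 159 − 146 = 13.
So producers capture 13/65 = 0.2 of each unit of subsidy.

Producer share = 0.2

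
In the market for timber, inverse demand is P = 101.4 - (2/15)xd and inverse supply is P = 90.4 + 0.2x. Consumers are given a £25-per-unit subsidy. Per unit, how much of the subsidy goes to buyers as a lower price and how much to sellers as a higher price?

Buyers gain £10 per unit; sellers gain £15 per unit

Pre-subsidy: 101.4 - (2/15)x = 90.4 + 0.2x gives x* = 33 and P* = 97.
With the rebate, buyers effectively pay Pb = Ps − 25, where Ps is the price sellers receive.
On the curves, Pb = 101.4 - (2/15)x and Ps = 90.4 + 0.2x; the wedge Ps − Pb = 25 gives 90.4 + 0.2x − (101.4 - (2/15)x) = 25, so x' = 108.
Then Pb = 101.4 − (2/15)·108 = 87 and Ps = 90.4 + 0.2·108 = 112.
Buyers' price falls by P* − Pb = 97 − 87 = 10; sellers' price rises by Ps − P* = 112 − 97 = 15.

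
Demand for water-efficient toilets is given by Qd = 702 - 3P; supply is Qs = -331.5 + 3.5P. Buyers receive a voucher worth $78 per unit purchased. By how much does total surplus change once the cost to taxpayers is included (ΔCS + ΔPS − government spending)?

Net change in total surplus = -$4914

Pre-subsidy: 702 - 3P = -331.5 + 3.5P gives P* = 159, Q* = 225.
With the rebate, buyers effectively pay Pb = Ps − 78, where Ps is the price sellers receive.
Demand in terms of Ps becomes Qd = 702 − 3(Ps − 78) = 936 - 3Ps. Setting this equal to supply: 936 - 3Ps = -331.5 + 3.5Ps, so Ps = 195.
Buyers pay Pb = 195 − 78 = 117; Q' = -331.5 + 3.5·195 = 351.
ΔCS = ½(225 + 351)(159 − 117) = 12096; ΔPS = ½(225 + 351)(195 − 159) = 10368.
Government spending = 78 × 351 = 27378.
Net change = 12096 + 10368 − 27378 = -4914. The loss equals the DWL triangle ½·78·126.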